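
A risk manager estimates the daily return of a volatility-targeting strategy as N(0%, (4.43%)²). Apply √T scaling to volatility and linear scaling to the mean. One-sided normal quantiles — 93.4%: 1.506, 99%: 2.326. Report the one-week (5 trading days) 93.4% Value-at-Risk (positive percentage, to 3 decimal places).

σ_{5d} = 4.43% × √5 = 9.906%.
VaR = 1.506 × 9.906% = 14.918%.

14.918%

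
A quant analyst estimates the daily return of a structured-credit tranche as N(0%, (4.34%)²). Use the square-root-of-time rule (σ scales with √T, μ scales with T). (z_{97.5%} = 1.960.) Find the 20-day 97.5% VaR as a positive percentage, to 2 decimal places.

σ_{20d} = 4.34% × √20 = 19.409%.
VaR = 1.960 × 19.409% = 38.042%.

38.04%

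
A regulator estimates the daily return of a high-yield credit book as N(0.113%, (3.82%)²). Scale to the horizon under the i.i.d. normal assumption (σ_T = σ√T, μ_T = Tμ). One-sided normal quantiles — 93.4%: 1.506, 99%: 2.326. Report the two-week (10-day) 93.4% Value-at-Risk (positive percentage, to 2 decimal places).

17.06%

σ_{10d} = 3.82% × √10 = 12.080%; μ_{10d} = 10 × 0.113% = 1.130%.
VaR = −(1.130%) + 1.506 × 12.080% = 17.062%.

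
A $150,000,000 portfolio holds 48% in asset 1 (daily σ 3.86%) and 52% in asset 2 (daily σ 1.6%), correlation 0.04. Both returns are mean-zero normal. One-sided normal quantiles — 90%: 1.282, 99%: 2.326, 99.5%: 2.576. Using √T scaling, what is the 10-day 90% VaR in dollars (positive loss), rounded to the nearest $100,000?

$12,500,000

σ_p = √(0.48²·3.86² + 0.52²·1.6² + 2·0.04·0.48·0.52·3.86·1.6) = 2.061%.
σ_{10d} = 2.061% × √10 = 6.517%.
VaR = 1.282 × 6.517% = 8.355%; on $150,000,000 that is $12,532,500.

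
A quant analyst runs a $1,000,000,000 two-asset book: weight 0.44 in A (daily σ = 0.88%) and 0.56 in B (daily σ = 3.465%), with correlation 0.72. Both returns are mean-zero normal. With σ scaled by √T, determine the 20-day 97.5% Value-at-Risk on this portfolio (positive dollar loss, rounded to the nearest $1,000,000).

$196,000,000

σ_p = √(0.44²·0.88² + 0.56²·3.465² + 2·0.72·0.44·0.56·0.88·3.465) = 2.235%.
σ_{20d} = 2.235% × √20 = 9.995%.
z(97.5%) = 1.960.
VaR = 1.960 × 9.995% = 19.590%; on $1,000,000,000 that is $195,900,000.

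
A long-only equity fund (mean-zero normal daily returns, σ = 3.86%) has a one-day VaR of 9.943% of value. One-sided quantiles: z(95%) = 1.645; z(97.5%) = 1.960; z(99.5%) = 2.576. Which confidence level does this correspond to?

99.5%

Implied z = VaR/σ = 9.943 / 3.86 = 2.576.
This matches z(99.5%) = 2.576.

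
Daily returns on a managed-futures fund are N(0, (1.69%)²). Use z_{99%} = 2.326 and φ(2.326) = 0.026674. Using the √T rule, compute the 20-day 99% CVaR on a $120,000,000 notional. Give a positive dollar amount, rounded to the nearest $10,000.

$24,190,000

σ_{20d} = 1.69% × √20 = 7.558%.
ES multiplier = φ(z)/(1−α) = 0.026674/0.01 = 2.667.
ES = 7.558% × 2.667 = 20.157%; on $120,000,000: $24,188,400.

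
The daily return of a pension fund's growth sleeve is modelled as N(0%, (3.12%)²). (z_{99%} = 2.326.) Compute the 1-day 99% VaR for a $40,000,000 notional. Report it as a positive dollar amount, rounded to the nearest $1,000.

$2,903,000

VaR = z·σ = 2.326 × 3.12% = 7.257%.
On $40,000,000: 0.07257 × $40,000,000 = $2,902,800.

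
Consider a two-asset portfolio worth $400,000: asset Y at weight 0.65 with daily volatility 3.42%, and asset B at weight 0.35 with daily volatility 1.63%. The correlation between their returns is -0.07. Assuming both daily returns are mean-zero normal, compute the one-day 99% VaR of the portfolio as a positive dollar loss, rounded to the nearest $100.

σ_p² = 0.65²·3.42² + 0.35²·1.63² + 2·-0.07·0.65·0.35·3.42·1.63 = 5.0896 (%²).
σ_p = √5.0896 = 2.256%.
At 99%, z = 2.326.
VaR = 2.326 × 2.256% = 5.247%; on $400,000 that is $20,988.

$21,000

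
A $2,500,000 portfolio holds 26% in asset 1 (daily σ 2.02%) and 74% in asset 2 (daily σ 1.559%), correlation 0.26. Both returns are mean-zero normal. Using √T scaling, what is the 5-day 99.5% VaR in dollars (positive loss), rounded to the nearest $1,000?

$200,000

σ_p = √(0.26²·2.02² + 0.74²·1.559² + 2·0.26·0.26·0.74·2.02·1.559) = 1.386%.
σ_{5d} = 1.386% × √5 = 3.099%.
z(99.5%) = 2.576.
VaR = 2.576 × 3.099% = 7.983%; on $2,500,000 that is $199,575.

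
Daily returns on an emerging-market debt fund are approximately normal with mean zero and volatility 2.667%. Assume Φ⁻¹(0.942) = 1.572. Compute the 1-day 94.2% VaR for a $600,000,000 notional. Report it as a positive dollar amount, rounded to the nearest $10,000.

$25,160,000

VaR = z·σ = 1.572 × 2.667% = 4.193%.
On $600,000,000: 0.04193 × $600,000,000 = $25,158,000.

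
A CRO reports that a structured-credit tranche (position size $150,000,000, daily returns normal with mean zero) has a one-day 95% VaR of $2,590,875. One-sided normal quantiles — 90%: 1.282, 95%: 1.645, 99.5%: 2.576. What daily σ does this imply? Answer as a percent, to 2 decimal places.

VaR as a fraction: $2,590,875 / $150,000,000 = 1.727%.
σ = VaR / z = 1.727% / 1.645 = 1.050%.

1.05%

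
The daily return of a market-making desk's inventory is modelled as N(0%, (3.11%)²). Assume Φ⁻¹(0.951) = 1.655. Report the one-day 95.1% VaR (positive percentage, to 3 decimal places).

5.147%

VaR = z·σ = 1.655 × 3.11% = 5.147%.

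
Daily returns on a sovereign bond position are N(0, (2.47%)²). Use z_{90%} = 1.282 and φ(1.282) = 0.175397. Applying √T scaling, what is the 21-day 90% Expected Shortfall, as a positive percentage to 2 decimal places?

σ_{21d} = 2.47% × √21 = 11.319%.
ES multiplier = φ(z)/(1−α) = 0.175397/0.1 = 1.754.
ES = 11.319% × 1.754 = 19.854%.

19.85%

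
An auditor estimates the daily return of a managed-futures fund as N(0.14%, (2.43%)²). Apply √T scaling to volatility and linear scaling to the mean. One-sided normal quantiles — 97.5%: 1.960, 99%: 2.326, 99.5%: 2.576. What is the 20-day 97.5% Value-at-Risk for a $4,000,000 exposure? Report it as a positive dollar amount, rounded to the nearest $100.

σ_{20d} = 2.43% × √20 = 10.867%; μ_{20d} = 20 × 0.14% = 2.800%.
VaR = −(2.800%) + 1.960 × 10.867% = 18.499%.
On $4,000,000: 0.18499 × $4,000,000 = $739,960.

$740,000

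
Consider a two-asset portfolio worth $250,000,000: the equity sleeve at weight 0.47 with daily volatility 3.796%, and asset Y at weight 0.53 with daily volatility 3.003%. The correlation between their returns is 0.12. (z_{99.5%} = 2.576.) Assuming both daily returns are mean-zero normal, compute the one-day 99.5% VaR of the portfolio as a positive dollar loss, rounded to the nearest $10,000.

$16,290,000

σ_p² = 0.47²·3.796² + 0.53²·3.003² + 2·0.12·0.47·0.53·3.796·3.003 = 6.3977 (%²).
σ_p = √6.3977 = 2.529%.
VaR = 2.576 × 2.529% = 6.515%; on $250,000,000 that is $16,287,500.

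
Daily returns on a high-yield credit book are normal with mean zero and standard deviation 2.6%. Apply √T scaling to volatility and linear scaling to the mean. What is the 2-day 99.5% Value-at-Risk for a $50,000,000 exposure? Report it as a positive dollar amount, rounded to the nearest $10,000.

At 99.5%, z = 2.576.
σ_{2d} = 2.6% × √2 = 3.677%.
VaR = 2.576 × 3.677% = 9.472%.
On $50,000,000: 0.09472 × $50,000,000 = $4,736,000.

$4,740,000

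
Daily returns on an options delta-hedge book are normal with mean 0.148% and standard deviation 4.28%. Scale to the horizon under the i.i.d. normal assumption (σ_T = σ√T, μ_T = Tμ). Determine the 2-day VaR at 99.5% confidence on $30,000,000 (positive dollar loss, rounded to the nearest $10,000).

$4,590,000

At 99.5%, z = 2.576.
σ_{2d} = 4.28% × √2 = 6.053%; μ_{2d} = 2 × 0.148% = 0.296%.
VaR = −(0.296%) + 2.576 × 6.053% = 15.297%.
On $30,000,000: 0.15297 × $30,000,000 = $4,589,100.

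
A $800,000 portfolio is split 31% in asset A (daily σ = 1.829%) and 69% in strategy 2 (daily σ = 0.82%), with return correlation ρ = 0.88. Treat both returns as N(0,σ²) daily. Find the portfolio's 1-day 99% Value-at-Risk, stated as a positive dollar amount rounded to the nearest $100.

σ_p² = 0.31²·1.829² + 0.69²·0.82² + 2·0.88·0.31·0.69·1.829·0.82 = 1.2062 (%²).
σ_p = √1.2062 = 1.098%.
At 99%, z = 2.326.
VaR = 2.326 × 1.098% = 2.554%; on $800,000 that is $20,432.

$20,400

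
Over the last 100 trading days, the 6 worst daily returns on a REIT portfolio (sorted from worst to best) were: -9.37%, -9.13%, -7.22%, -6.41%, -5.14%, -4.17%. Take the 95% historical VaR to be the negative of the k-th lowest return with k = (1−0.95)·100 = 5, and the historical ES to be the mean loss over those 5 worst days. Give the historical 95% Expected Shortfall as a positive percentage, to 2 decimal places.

7.45%

The 5 worst returns sum to -37.27%.
ES = −(-37.27%) / 5 = 7.454% ≈ 7.45%.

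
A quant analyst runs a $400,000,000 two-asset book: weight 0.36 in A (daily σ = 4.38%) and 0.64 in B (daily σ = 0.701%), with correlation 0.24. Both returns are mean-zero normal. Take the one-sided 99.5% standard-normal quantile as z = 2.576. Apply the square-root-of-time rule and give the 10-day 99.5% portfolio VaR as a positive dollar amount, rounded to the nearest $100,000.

σ_p = √(0.36²·4.38² + 0.64²·0.701² + 2·0.24·0.36·0.64·4.38·0.701) = 1.740%.
σ_{10d} = 1.740% × √10 = 5.502%.
VaR = 2.576 × 5.502% = 14.173%; on $400,000,000 that is $56,692,000.

$56,700,000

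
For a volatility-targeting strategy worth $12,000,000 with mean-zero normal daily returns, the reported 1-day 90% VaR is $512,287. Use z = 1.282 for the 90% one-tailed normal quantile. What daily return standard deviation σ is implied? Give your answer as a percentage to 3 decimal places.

3.330%

VaR as a fraction: $512,287 / $12,000,000 = 4.269%.
σ = VaR / z = 4.269% / 1.282 = 3.330%.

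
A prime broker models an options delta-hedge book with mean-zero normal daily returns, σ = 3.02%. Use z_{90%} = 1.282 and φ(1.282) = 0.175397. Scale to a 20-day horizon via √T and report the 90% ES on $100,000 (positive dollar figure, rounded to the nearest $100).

σ_{20d} = 3.02% × √20 = 13.506%.
ES multiplier = φ(z)/(1−α) = 0.175397/0.1 = 1.754.
ES = 13.506% × 1.754 = 23.690%; on $100,000: $23,690.

$23,700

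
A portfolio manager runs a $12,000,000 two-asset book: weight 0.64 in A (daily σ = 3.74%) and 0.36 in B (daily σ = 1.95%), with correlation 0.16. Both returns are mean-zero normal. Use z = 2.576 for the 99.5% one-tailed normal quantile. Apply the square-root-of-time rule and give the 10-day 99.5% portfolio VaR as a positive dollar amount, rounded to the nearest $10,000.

$2,540,000

σ_p = √(0.64²·3.74² + 0.36²·1.95² + 2·0.16·0.64·0.36·3.74·1.95) = 2.600%.
σ_{10d} = 2.600% × √10 = 8.222%.
VaR = 2.576 × 8.222% = 21.180%; on $12,000,000 that is $2,541,600.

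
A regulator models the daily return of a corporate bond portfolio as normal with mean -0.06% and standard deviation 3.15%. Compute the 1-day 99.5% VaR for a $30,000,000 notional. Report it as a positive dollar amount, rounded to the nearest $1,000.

At 99.5% one-sided, z = 2.576.
VaR = −μ + z·σ = −(-0.06%) + 2.576 × 3.15% = 8.174%.
On $30,000,000: 0.08174 × $30,000,000 = $2,452,200.

$2,452,000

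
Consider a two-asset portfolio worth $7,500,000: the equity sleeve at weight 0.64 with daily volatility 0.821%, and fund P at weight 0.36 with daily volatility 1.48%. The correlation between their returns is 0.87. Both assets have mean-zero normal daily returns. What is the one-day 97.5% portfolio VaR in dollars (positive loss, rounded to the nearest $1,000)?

σ_p² = 0.64²·0.821² + 0.36²·1.48² + 2·0.87·0.64·0.36·0.821·1.48 = 1.0471 (%²).
σ_p = √1.0471 = 1.023%.
At 97.5%, z = 1.960.
VaR = 1.960 × 1.023% = 2.005%; on $7,500,000 that is $150,375.

$150,000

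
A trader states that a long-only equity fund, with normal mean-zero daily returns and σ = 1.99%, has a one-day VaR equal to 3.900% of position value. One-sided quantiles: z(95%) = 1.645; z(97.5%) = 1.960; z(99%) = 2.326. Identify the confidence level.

97.5%

Implied z = VaR/σ = 3.900 / 1.99 = 1.960.
This matches z(97.5%) = 1.960.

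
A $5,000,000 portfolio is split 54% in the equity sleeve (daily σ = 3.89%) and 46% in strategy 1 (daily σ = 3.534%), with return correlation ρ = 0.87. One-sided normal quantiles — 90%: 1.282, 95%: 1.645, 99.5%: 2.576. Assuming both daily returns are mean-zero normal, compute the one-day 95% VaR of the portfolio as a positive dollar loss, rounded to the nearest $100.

$296,500

σ_p² = 0.54²·3.89² + 0.46²·3.534² + 2·0.87·0.54·0.46·3.89·3.534 = 12.9970 (%²).
σ_p = √12.9970 = 3.605%.
VaR = 1.645 × 3.605% = 5.930%; on $5,000,000 that is $296,500.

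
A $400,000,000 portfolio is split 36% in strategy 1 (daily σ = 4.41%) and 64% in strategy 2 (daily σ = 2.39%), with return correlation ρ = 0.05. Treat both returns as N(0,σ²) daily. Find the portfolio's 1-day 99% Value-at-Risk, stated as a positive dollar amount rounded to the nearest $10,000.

σ_p² = 0.36²·4.41² + 0.64²·2.39² + 2·0.05·0.36·0.64·4.41·2.39 = 5.1030 (%²).
σ_p = √5.1030 = 2.259%.
At 99%, z = 2.326.
VaR = 2.326 × 2.259% = 5.254%; on $400,000,000 that is $21,016,000.

$21,020,000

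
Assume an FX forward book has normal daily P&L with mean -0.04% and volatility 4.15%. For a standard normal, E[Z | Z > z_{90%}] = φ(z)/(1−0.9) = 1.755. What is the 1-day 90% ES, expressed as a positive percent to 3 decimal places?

7.323%

ES = −(-0.04%) + 4.15% × 1.755 = 7.323%.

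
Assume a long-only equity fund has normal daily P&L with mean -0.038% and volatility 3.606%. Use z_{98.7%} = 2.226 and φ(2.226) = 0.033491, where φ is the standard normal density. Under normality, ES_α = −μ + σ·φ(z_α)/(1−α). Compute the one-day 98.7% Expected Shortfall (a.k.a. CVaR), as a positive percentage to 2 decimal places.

9.33%

Tail multiplier: φ(z)/(1−α) = 0.033491 / 0.013 = 2.576.
ES = −(-0.038%) + 3.606% × 2.576 = 9.327%.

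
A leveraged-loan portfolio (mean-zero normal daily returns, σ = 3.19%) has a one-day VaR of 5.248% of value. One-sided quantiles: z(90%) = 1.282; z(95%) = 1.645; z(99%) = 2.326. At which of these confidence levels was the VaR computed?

Implied z = VaR/σ = 5.248 / 3.19 = 1.645.
This matches z(95%) = 1.645.

95%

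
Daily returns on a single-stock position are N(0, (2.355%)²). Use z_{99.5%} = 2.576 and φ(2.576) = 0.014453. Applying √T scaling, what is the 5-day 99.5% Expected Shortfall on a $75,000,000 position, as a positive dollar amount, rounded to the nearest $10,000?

$11,420,000

σ_{5d} = 2.355% × √5 = 5.266%.
ES multiplier = φ(z)/(1−α) = 0.014453/0.005 = 2.891.
ES = 5.266% × 2.891 = 15.224%; on $75,000,000: $11,418,000.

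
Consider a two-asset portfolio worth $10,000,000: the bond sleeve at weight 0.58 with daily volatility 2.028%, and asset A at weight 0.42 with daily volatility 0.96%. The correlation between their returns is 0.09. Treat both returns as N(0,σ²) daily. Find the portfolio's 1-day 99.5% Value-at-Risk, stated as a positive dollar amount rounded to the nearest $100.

σ_p² = 0.58²·2.028² + 0.42²·0.96² + 2·0.09·0.58·0.42·2.028·0.96 = 1.6315 (%²).
σ_p = √1.6315 = 1.277%.
At 99.5%, z = 2.576.
VaR = 2.576 × 1.277% = 3.290%; on $10,000,000 that is $329,000.

$329,000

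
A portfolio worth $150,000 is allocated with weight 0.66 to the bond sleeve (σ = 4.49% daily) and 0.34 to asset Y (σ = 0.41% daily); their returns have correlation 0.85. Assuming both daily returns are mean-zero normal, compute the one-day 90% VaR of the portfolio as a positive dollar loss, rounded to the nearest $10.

σ_p² = 0.66²·4.49² + 0.34²·0.41² + 2·0.85·0.66·0.34·4.49·0.41 = 9.5034 (%²).
σ_p = √9.5034 = 3.083%.
At 90%, z = 1.282.
VaR = 1.282 × 3.083% = 3.952%; on $150,000 that is $5,928.

$5,930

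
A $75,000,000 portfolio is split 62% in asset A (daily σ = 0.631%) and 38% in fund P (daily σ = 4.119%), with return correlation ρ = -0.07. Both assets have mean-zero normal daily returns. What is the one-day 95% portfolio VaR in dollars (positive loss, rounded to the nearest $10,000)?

$1,960,000

σ_p² = 0.62²·0.631² + 0.38²·4.119² + 2·-0.07·0.62·0.38·0.631·4.119 = 2.5172 (%²).
σ_p = √2.5172 = 1.587%.
At 95%, z = 1.645.
VaR = 1.645 × 1.587% = 2.611%; on $75,000,000 that is $1,958,250.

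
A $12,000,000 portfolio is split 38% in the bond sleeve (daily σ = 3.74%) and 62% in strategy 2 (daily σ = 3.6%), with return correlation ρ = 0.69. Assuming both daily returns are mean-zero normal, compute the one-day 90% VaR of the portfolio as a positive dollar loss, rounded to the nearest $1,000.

σ_p² = 0.38²·3.74² + 0.62²·3.6² + 2·0.69·0.38·0.62·3.74·3.6 = 11.3792 (%²).
σ_p = √11.3792 = 3.373%.
At 90%, z = 1.282.
VaR = 1.282 × 3.373% = 4.324%; on $12,000,000 that is $518,880.

$519,000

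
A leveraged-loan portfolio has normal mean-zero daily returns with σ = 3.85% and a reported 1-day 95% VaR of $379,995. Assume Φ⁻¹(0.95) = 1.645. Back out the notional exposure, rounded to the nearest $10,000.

$6,000,000

VaR as a fraction of value: z·σ = 1.645 × 3.85% = 6.33325%.
Position = $379,995 / 0.0633325 = $6,000,000.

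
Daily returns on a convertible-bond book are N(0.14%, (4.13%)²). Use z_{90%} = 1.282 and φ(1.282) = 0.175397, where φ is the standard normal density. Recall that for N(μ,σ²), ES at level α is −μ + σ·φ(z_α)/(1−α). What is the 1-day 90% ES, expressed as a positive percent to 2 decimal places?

7.10%

Tail multiplier: φ(z)/(1−α) = 0.175397 / 0.1 = 1.754.
ES = −(0.14%) + 4.13% × 1.754 = 7.104%.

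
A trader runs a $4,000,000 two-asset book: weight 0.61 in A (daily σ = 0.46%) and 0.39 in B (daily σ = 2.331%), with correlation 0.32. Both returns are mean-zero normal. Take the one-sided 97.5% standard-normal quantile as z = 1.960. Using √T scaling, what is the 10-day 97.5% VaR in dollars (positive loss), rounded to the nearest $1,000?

σ_p = √(0.61²·0.46² + 0.39²·2.331² + 2·0.32·0.61·0.39·0.46·2.331) = 1.034%.
σ_{10d} = 1.034% × √10 = 3.270%.
VaR = 1.960 × 3.270% = 6.409%; on $4,000,000 that is $256,360.

$256,000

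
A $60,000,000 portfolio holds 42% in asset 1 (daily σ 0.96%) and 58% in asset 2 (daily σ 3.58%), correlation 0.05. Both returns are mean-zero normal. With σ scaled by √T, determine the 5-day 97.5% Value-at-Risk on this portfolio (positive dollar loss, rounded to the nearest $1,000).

$5,614,000

σ_p = √(0.42²·0.96² + 0.58²·3.58² + 2·0.05·0.42·0.58·0.96·3.58) = 2.135%.
σ_{5d} = 2.135% × √5 = 4.774%.
z(97.5%) = 1.960.
VaR = 1.960 × 4.774% = 9.357%; on $60,000,000 that is $5,614,200.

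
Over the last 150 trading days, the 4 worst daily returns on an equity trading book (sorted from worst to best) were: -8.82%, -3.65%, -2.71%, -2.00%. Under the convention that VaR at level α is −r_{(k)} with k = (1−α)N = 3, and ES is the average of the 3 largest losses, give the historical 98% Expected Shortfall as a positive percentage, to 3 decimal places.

5.060%

The 3 worst returns sum to -15.18%.
ES = −(-15.18%) / 3 = 5.06% ≈ 5.060%.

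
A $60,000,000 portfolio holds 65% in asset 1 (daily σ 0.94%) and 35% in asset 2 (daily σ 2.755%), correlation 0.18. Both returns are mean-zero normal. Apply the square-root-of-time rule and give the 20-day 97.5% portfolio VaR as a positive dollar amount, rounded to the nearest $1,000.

$6,474,000

σ_p = √(0.65²·0.94² + 0.35²·2.755² + 2·0.18·0.65·0.35·0.94·2.755) = 1.231%.
σ_{20d} = 1.231% × √20 = 5.505%.
z(97.5%) = 1.960.
VaR = 1.960 × 5.505% = 10.790%; on $60,000,000 that is $6,474,000.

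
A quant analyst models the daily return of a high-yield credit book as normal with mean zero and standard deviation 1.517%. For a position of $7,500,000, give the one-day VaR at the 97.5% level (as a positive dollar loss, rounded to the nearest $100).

$223,000

At 97.5% one-sided, z = 1.960.
VaR = z·σ = 1.960 × 1.517% = 2.973%.
On $7,500,000: 0.02973 × $7,500,000 = $222,975.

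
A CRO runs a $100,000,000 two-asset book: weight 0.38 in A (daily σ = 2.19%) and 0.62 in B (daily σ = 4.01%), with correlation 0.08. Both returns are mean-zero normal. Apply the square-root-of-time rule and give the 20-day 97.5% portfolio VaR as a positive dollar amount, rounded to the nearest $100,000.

$23,500,000

σ_p = √(0.38²·2.19² + 0.62²·4.01² + 2·0.08·0.38·0.62·2.19·4.01) = 2.684%.
σ_{20d} = 2.684% × √20 = 12.003%.
z(97.5%) = 1.960.
VaR = 1.960 × 12.003% = 23.526%; on $100,000,000 that is $23,526,000.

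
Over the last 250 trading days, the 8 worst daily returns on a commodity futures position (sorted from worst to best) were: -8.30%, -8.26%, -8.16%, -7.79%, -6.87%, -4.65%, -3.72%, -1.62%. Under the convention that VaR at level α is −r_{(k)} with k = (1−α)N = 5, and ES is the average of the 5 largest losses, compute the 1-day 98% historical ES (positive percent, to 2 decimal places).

The 5 worst returns sum to -39.38%.
ES = −(-39.38%) / 5 = 7.876% ≈ 7.88%.

7.88%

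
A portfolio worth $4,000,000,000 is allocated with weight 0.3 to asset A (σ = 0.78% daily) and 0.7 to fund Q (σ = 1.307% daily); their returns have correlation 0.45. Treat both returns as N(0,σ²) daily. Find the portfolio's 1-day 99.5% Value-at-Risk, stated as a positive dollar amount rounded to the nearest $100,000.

σ_p² = 0.3²·0.78² + 0.7²·1.307² + 2·0.45·0.3·0.7·0.78·1.307 = 1.0845 (%²).
σ_p = √1.0845 = 1.041%.
At 99.5%, z = 2.576.
VaR = 2.576 × 1.041% = 2.682%; on $4,000,000,000 that is $107,280,000.

$107,300,000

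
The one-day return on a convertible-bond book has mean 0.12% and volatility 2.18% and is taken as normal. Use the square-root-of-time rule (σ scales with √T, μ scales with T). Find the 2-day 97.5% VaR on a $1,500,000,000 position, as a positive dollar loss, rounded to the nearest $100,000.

$87,000,000

At 97.5%, z = 1.960.
σ_{2d} = 2.18% × √2 = 3.083%; μ_{2d} = 2 × 0.12% = 0.240%.
VaR = −(0.240%) + 1.960 × 3.083% = 5.803%.
On $1,500,000,000: 0.05803 × $1,500,000,000 = $87,045,000.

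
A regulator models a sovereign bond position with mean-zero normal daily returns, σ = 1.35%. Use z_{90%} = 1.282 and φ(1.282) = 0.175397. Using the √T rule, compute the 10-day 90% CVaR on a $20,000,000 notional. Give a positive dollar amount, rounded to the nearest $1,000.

$1,498,000

σ_{10d} = 1.35% × √10 = 4.269%.
ES multiplier = φ(z)/(1−α) = 0.175397/0.1 = 1.754.
ES = 4.269% × 1.754 = 7.488%; on $20,000,000: $1,497,600.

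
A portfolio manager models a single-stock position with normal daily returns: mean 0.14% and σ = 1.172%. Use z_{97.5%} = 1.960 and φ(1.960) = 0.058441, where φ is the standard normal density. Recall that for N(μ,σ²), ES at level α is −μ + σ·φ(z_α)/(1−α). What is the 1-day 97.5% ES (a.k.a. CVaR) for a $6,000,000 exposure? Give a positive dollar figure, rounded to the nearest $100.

$156,000

Tail multiplier: φ(z)/(1−α) = 0.058441 / 0.025 = 2.338.
ES = −(0.14%) + 1.172% × 2.338 = 2.600%.
On $6,000,000: 0.02600 × $6,000,000 = $156,000.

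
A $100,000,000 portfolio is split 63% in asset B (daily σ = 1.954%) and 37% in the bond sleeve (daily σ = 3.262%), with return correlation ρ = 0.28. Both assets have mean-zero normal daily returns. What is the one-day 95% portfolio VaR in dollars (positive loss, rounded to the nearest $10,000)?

σ_p² = 0.63²·1.954² + 0.37²·3.262² + 2·0.28·0.63·0.37·1.954·3.262 = 3.8041 (%²).
σ_p = √3.8041 = 1.950%.
At 95%, z = 1.645.
VaR = 1.645 × 1.950% = 3.208%; on $100,000,000 that is $3,208,000.

$3,210,000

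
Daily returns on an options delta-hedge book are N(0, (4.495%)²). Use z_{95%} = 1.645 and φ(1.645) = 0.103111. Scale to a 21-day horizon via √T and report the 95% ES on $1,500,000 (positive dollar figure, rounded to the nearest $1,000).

σ_{21d} = 4.495% × √21 = 20.599%.
ES multiplier = φ(z)/(1−α) = 0.103111/0.05 = 2.062.
ES = 20.599% × 2.062 = 42.475%; on $1,500,000: $637,125.

$637,000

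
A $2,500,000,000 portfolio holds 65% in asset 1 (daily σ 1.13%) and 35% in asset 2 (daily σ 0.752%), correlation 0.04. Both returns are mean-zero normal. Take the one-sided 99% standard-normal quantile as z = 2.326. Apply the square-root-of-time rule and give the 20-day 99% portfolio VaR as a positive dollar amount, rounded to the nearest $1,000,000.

$205,000,000

σ_p = √(0.65²·1.13² + 0.35²·0.752² + 2·0.04·0.65·0.35·1.13·0.752) = 0.790%.
σ_{20d} = 0.790% × √20 = 3.533%.
VaR = 2.326 × 3.533% = 8.218%; on $2,500,000,000 that is $205,450,000.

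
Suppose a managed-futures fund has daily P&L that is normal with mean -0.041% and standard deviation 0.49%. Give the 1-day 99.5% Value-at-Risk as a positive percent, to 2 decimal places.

At 99.5% one-sided, z = 2.576.
VaR = −μ + z·σ = −(-0.041%) + 2.576 × 0.49% = 1.303%.

1.30%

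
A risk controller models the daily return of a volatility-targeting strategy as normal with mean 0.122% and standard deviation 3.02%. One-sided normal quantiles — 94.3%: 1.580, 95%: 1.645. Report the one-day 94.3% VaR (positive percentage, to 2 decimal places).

4.65%

VaR = −μ + z·σ = −(0.122%) + 1.580 × 3.02% = 4.650%.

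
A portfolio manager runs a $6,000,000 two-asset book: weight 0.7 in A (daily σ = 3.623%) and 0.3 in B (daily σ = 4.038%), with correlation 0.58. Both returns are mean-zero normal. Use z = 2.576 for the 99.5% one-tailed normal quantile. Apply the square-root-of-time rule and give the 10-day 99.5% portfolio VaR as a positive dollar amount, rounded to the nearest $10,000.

$1,650,000

σ_p = √(0.7²·3.623² + 0.3²·4.038² + 2·0.58·0.7·0.3·3.623·4.038) = 3.386%.
σ_{10d} = 3.386% × √10 = 10.707%.
VaR = 2.576 × 10.707% = 27.581%; on $6,000,000 that is $1,654,860.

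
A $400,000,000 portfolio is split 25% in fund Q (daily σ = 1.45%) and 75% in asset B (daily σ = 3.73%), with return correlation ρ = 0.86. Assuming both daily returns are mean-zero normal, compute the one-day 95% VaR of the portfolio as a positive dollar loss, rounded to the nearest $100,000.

σ_p² = 0.25²·1.45² + 0.75²·3.73² + 2·0.86·0.25·0.75·1.45·3.73 = 9.7017 (%²).
σ_p = √9.7017 = 3.115%.
At 95%, z = 1.645.
VaR = 1.645 × 3.115% = 5.124%; on $400,000,000 that is $20,496,000.

$20,500,000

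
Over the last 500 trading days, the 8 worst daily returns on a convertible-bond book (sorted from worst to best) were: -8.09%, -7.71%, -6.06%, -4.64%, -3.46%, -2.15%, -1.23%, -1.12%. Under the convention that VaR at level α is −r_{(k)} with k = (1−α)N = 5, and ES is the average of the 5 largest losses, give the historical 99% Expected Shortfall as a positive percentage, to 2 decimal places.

The 5 worst returns sum to -29.96%.
ES = −(-29.96%) / 5 = 5.992% ≈ 5.99%.

5.99%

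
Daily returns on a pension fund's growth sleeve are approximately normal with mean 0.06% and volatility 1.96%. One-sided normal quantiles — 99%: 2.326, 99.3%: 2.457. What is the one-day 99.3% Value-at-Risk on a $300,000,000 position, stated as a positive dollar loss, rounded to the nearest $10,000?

VaR = −μ + z·σ = −(0.06%) + 2.457 × 1.96% = 4.756%.
On $300,000,000: 0.04756 × $300,000,000 = $14,268,000.

$14,270,000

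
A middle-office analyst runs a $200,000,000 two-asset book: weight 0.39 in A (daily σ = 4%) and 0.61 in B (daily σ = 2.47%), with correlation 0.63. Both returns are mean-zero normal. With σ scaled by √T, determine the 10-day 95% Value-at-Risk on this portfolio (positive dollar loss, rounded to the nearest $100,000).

$28,800,000

σ_p = √(0.39²·4² + 0.61²·2.47² + 2·0.63·0.39·0.61·4·2.47) = 2.769%.
σ_{10d} = 2.769% × √10 = 8.756%.
z(95%) = 1.645.
VaR = 1.645 × 8.756% = 14.404%; on $200,000,000 that is $28,808,000.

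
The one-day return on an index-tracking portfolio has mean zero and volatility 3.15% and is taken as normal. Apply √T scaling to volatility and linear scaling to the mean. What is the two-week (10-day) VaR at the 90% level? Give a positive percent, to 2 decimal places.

At 90%, z = 1.282.
σ_{10d} = 3.15% × √10 = 9.961%.
VaR = 1.282 × 9.961% = 12.770%.

12.77%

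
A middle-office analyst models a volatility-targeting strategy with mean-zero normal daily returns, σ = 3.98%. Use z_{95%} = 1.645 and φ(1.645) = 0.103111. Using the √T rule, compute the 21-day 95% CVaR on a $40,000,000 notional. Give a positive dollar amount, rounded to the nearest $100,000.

$15,000,000

σ_{21d} = 3.98% × √21 = 18.239%.
ES multiplier = φ(z)/(1−α) = 0.103111/0.05 = 2.062.
ES = 18.239% × 2.062 = 37.609%; on $40,000,000: $15,043,600.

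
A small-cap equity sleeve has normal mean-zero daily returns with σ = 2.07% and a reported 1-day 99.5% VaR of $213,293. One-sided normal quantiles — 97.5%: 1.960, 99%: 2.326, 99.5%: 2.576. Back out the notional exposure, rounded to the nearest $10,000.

VaR as a fraction of value: z·σ = 2.576 × 2.07% = 5.33232%.
Position = $213,293 / 0.0533232 = $4,000,004.

$4,000,000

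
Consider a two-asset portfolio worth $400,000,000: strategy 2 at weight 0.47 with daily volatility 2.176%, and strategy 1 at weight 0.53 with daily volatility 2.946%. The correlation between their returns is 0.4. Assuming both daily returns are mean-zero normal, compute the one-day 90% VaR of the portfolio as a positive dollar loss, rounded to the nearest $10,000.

σ_p² = 0.47²·2.176² + 0.53²·2.946² + 2·0.4·0.47·0.53·2.176·2.946 = 4.7613 (%²).
σ_p = √4.7613 = 2.182%.
At 90%, z = 1.282.
VaR = 1.282 × 2.182% = 2.797%; on $400,000,000 that is $11,188,000.

$11,190,000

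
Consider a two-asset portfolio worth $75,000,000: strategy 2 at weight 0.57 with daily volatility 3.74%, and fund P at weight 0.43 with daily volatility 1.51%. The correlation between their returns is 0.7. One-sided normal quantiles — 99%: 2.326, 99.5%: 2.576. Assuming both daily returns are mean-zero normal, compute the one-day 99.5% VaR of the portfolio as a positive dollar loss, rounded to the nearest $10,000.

$5,080,000

σ_p² = 0.57²·3.74² + 0.43²·1.51² + 2·0.7·0.57·0.43·3.74·1.51 = 6.9040 (%²).
σ_p = √6.9040 = 2.628%.
VaR = 2.576 × 2.628% = 6.770%; on $75,000,000 that is $5,077,500.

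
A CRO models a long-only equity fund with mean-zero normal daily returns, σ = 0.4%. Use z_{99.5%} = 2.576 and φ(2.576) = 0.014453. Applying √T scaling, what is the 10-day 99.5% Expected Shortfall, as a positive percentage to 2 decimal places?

σ_{10d} = 0.4% × √10 = 1.265%.
ES multiplier = φ(z)/(1−α) = 0.014453/0.005 = 2.891.
ES = 1.265% × 2.891 = 3.657%.

3.66%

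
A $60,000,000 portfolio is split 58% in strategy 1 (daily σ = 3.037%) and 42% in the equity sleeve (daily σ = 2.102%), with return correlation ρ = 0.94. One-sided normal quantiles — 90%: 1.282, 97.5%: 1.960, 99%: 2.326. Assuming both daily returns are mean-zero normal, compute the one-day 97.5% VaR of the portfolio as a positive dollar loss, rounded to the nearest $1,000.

σ_p² = 0.58²·3.037² + 0.42²·2.102² + 2·0.94·0.58·0.42·3.037·2.102 = 6.8057 (%²).
σ_p = √6.8057 = 2.609%.
VaR = 1.960 × 2.609% = 5.114%; on $60,000,000 that is $3,068,400.

$3,068,000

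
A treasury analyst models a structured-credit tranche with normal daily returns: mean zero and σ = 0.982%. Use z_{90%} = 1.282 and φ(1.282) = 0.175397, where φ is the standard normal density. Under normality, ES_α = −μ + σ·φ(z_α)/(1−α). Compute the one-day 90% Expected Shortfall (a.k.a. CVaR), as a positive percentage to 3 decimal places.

Tail multiplier: φ(z)/(1−α) = 0.175397 / 0.1 = 1.754.
ES = 0.982% × 1.754 = 1.722%.

1.722%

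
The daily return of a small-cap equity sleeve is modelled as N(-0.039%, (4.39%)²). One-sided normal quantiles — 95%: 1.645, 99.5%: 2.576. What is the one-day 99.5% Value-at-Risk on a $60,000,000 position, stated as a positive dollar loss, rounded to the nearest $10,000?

$6,810,000

VaR = −μ + z·σ = −(-0.039%) + 2.576 × 4.39% = 11.348%.
On $60,000,000: 0.11348 × $60,000,000 = $6,808,800.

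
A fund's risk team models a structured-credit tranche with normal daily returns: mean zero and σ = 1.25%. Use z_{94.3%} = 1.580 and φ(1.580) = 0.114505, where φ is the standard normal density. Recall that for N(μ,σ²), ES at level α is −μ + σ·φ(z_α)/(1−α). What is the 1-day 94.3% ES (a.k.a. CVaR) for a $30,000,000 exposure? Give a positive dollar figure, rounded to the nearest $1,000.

$753,000

Tail multiplier: φ(z)/(1−α) = 0.114505 / 0.057 = 2.009.
ES = 1.25% × 2.009 = 2.511%.
On $30,000,000: 0.02511 × $30,000,000 = $753,300.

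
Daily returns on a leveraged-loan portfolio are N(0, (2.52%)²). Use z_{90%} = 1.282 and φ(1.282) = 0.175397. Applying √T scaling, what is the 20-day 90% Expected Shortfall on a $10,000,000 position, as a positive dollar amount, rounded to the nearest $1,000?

σ_{20d} = 2.52% × √20 = 11.270%.
ES multiplier = φ(z)/(1−α) = 0.175397/0.1 = 1.754.
ES = 11.270% × 1.754 = 19.768%; on $10,000,000: $1,976,800.

$1,977,000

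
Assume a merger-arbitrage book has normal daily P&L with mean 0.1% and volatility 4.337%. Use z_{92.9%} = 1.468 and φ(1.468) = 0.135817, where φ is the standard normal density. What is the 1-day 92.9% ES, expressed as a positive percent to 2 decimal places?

Tail multiplier: φ(z)/(1−α) = 0.135817 / 0.071 = 1.913.
ES = −(0.1%) + 4.337% × 1.913 = 8.197%.

8.20%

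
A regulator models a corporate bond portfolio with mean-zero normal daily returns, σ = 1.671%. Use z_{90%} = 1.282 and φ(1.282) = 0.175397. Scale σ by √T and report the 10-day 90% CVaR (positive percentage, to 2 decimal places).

9.27%

σ_{10d} = 1.671% × √10 = 5.284%.
ES multiplier = φ(z)/(1−α) = 0.175397/0.1 = 1.754.
ES = 5.284% × 1.754 = 9.268%.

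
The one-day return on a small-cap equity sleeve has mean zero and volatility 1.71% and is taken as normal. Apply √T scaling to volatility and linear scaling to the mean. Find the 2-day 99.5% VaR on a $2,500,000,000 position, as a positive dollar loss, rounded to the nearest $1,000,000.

$156,000,000

At 99.5%, z = 2.576.
σ_{2d} = 1.71% × √2 = 2.418%.
VaR = 2.576 × 2.418% = 6.229%.
On $2,500,000,000: 0.06229 × $2,500,000,000 = $155,725,000.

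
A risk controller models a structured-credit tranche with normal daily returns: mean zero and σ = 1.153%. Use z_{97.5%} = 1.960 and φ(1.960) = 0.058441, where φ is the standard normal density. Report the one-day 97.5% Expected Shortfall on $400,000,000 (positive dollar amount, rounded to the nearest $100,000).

$10,800,000

Tail multiplier: φ(z)/(1−α) = 0.058441 / 0.025 = 2.338.
ES = 1.153% × 2.338 = 2.696%.
On $400,000,000: 0.02696 × $400,000,000 = $10,784,000.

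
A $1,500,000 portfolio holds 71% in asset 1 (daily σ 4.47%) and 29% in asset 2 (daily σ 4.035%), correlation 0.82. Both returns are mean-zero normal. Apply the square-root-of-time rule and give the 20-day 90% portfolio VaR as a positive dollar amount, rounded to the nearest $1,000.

$360,000

σ_p = √(0.71²·4.47² + 0.29²·4.035² + 2·0.82·0.71·0.29·4.47·4.035) = 4.187%.
σ_{20d} = 4.187% × √20 = 18.725%.
z(90%) = 1.282.
VaR = 1.282 × 18.725% = 24.005%; on $1,500,000 that is $360,075.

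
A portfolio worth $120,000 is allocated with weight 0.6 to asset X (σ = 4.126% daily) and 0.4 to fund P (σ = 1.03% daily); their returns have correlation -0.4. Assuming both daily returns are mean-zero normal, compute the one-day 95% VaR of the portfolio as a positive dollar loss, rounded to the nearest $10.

$4,620

σ_p² = 0.6²·4.126² + 0.4²·1.03² + 2·-0.4·0.6·0.4·4.126·1.03 = 5.4824 (%²).
σ_p = √5.4824 = 2.341%.
At 95%, z = 1.645.
VaR = 1.645 × 2.341% = 3.851%; on $120,000 that is $4,621.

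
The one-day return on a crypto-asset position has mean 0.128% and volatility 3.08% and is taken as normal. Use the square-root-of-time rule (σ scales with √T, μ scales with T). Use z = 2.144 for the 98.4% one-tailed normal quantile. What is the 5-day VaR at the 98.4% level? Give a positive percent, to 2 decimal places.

σ_{5d} = 3.08% × √5 = 6.887%; μ_{5d} = 5 × 0.128% = 0.640%.
VaR = −(0.640%) + 2.144 × 6.887% = 14.126%.

14.13%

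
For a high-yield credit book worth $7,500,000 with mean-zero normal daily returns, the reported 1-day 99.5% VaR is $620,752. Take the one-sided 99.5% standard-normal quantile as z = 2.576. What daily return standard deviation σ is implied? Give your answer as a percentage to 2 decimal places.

VaR as a fraction: $620,752 / $7,500,000 = 8.277%.
σ = VaR / z = 8.277% / 2.576 = 3.213%.

3.21%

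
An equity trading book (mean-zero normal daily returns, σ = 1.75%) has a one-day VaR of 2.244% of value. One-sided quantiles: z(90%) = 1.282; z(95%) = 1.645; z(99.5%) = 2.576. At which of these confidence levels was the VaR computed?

Implied z = VaR/σ = 2.244 / 1.75 = 1.282.
This matches z(90%) = 1.282.

90%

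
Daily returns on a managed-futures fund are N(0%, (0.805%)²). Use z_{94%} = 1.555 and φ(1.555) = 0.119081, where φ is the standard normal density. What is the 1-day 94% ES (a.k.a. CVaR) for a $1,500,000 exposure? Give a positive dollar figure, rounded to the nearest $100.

Tail multiplier: φ(z)/(1−α) = 0.119081 / 0.06 = 1.985.
ES = 0.805% × 1.985 = 1.598%.
On $1,500,000: 0.01598 × $1,500,000 = $23,970.

$24,000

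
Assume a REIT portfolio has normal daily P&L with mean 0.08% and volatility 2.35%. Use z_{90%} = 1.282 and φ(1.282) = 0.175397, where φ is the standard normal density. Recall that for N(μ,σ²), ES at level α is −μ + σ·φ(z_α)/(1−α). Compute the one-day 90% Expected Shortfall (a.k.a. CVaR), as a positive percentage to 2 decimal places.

4.04%

Tail multiplier: φ(z)/(1−α) = 0.175397 / 0.1 = 1.754.
ES = −(0.08%) + 2.35% × 1.754 = 4.042%.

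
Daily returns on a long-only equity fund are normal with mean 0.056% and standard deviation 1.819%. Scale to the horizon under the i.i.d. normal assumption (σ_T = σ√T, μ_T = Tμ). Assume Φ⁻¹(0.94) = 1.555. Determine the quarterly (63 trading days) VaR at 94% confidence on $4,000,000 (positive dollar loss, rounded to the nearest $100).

σ_{63d} = 1.819% × √63 = 14.438%; μ_{63d} = 63 × 0.056% = 3.528%.
VaR = −(3.528%) + 1.555 × 14.438% = 18.923%.
On $4,000,000: 0.18923 × $4,000,000 = $756,920.

$756,900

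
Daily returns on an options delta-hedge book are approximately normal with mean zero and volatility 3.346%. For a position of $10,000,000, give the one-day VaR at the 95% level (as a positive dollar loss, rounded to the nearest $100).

At 95% one-sided, z = 1.645.
VaR = z·σ = 1.645 × 3.346% = 5.504%.
On $10,000,000: 0.05504 × $10,000,000 = $550,400.

$550,400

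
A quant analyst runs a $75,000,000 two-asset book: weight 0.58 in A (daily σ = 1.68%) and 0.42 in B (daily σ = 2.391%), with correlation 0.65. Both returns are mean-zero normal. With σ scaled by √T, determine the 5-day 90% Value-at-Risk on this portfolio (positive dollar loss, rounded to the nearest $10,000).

σ_p = √(0.58²·1.68² + 0.42²·2.391² + 2·0.65·0.58·0.42·1.68·2.391) = 1.797%.
σ_{5d} = 1.797% × √5 = 4.018%.
z(90%) = 1.282.
VaR = 1.282 × 4.018% = 5.151%; on $75,000,000 that is $3,863,250.

$3,860,000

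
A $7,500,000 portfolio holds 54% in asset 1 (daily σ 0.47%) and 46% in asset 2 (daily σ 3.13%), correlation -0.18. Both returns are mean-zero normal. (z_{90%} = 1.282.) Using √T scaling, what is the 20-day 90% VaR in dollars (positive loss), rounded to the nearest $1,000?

$609,000

σ_p = √(0.54²·0.47² + 0.46²·3.13² + 2·-0.18·0.54·0.46·0.47·3.13) = 1.416%.
σ_{20d} = 1.416% × √20 = 6.333%.
VaR = 1.282 × 6.333% = 8.119%; on $7,500,000 that is $608,925.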